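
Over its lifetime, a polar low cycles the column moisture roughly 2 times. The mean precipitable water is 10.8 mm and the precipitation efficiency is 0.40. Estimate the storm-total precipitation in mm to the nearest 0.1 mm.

Each cycle deposits ε × PW = 0.40 × 10.8 = 4.32 mm.
Over 2 cycles: 2 × 4.32 = 8.6 mm.

precipitation ≈ 8.6 mm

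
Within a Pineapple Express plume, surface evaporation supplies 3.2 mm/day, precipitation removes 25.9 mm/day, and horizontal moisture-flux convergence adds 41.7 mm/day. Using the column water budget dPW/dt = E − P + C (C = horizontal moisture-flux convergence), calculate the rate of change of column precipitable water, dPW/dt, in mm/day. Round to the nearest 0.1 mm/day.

dPW/dt ≈ 19.0 mm/day

dPW/dt = E − P + C = 3.2 − 25.9 + (41.7) = 19.0 mm/day.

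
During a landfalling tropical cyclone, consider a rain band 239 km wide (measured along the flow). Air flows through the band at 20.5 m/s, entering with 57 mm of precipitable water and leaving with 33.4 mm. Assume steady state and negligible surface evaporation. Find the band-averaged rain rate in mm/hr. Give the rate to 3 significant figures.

R ≈ 7.29 mm/hr

Column moisture flux per unit crosswind length is F = V × PW.
Inflow: F_in = 20.5 × 57 = 1168.5 mm·m/s
Outflow: F_out = 20.5 × 33.4 = 684.7 mm·m/s
Steady-state rate R = (F_in − F_out)/L = (1168.5 − 684.7) / 239000 m = 2.024e-03 mm/s.
R = 2.024e-03 × 3600 = 7.29 mm/hr.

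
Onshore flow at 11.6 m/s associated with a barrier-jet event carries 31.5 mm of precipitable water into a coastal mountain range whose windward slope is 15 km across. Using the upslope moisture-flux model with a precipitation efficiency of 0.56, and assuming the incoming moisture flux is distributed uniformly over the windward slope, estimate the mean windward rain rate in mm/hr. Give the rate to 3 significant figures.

Incoming column moisture flux per unit ridge length: F = V × PW = 11.6 × 31.5 = 365.4 mm·m/s.
Spread over the 15 km slope with efficiency ε = 0.56: R = ε·F/W = 0.56 × 365.4 / 15000 m = 1.364e-02 mm/s.
R = 1.364e-02 × 3600 = 49.1 mm/hr.

R ≈ 49.1 mm/hr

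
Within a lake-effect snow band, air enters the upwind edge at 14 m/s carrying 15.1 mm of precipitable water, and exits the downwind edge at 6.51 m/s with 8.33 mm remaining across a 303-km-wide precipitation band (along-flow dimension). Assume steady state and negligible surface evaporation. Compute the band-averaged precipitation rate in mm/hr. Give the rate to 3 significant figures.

Column moisture flux per unit crosswind length is F = V × PW.
Inflow: F_in = 14 × 15.1 = 211.4 mm·m/s
Outflow: F_out = 6.51 × 8.33 = 54.2283 mm·m/s
Steady-state rate R = (F_in − F_out)/L = (211.4 − 54.2283) / 303000 m = 5.187e-04 mm/s.
R = 5.187e-04 × 3600 = 1.87 mm/hr.

R ≈ 1.87 mm/hr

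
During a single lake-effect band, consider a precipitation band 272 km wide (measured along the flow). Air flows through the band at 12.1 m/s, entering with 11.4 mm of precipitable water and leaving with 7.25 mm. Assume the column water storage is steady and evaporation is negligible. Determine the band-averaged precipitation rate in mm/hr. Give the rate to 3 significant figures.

R ≈ 0.665 mm/hr

Column moisture flux per unit crosswind length is F = V × PW.
Inflow: F_in = 12.1 × 11.4 = 137.94 mm·m/s
Outflow: F_out = 12.1 × 7.25 = 87.725 mm·m/s
Steady-state rate R = (F_in − F_out)/L = (137.94 − 87.725) / 272000 m = 1.846e-04 mm/s.
R = 1.846e-04 × 3600 = 0.665 mm/hr.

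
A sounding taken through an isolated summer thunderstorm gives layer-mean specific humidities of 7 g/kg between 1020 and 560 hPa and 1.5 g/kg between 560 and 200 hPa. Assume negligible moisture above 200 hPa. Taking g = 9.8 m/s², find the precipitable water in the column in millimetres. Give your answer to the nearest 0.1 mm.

Precipitable water is the column-integrated vapour mass per unit area: PW = (1/g) Σ q̄ Δp, with q in kg/kg and Δp in Pa (1 kg/m² of water = 1 mm).
Layer 1020–560 hPa: Δp = 460 hPa = 46000 Pa, q̄ = 0.007 kg/kg → 0.007 × 46000 / 9.8 = 32.86 mm
Layer 560–200 hPa: Δp = 360 hPa = 36000 Pa, q̄ = 0.0015 kg/kg → 0.0015 × 36000 / 9.8 = 5.51 mm
PW = 32.86 + 5.51 = 38.37 ≈ 38.4 mm.

PW ≈ 38.4 mm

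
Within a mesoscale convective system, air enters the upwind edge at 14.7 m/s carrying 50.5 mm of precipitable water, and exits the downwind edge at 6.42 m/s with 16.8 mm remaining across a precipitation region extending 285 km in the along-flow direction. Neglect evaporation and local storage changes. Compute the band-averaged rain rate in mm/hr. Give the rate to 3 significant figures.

Column moisture flux per unit crosswind length is F = V × PW.
Inflow: F_in = 14.7 × 50.5 = 742.35 mm·m/s
Outflow: F_out = 6.42 × 16.8 = 107.856 mm·m/s
Steady-state rate R = (F_in − F_out)/L = (742.35 − 107.856) / 285000 m = 2.226e-03 mm/s.
R = 2.226e-03 × 3600 = 8.01 mm/hr.

R ≈ 8.01 mm/hr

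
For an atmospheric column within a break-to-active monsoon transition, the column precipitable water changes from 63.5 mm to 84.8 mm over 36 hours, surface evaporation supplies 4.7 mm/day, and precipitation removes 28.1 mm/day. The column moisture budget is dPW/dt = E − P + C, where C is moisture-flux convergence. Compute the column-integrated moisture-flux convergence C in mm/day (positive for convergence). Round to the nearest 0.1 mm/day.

dPW/dt = (84.8 − 63.5) mm / (36/24 day) = +14.200 mm/day.
C = dPW/dt − E + P = (+14.200) − 4.7 + 28.1 = 37.6 mm/day.

C ≈ 37.6 mm/day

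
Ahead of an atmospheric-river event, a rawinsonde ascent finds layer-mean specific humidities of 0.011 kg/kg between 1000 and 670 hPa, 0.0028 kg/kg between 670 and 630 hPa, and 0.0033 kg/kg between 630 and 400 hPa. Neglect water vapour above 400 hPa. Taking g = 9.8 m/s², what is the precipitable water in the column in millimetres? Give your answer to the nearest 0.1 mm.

PW ≈ 45.9 mm

Precipitable water is the column-integrated vapour mass per unit area: PW = (1/g) Σ q̄ Δp, with q in kg/kg and Δp in Pa (1 kg/m² of water = 1 mm).
Layer 1000–670 hPa: Δp = 330 hPa = 33000 Pa, q̄ = 0.011 kg/kg → 0.011 × 33000 / 9.8 = 37.04 mm
Layer 670–630 hPa: Δp = 40 hPa = 4000 Pa, q̄ = 0.0028 kg/kg → 0.0028 × 4000 / 9.8 = 1.14 mm
Layer 630–400 hPa: Δp = 230 hPa = 23000 Pa, q̄ = 0.0033 kg/kg → 0.0033 × 23000 / 9.8 = 7.74 mm
PW = 37.04 + 1.14 + 7.74 = 45.92 ≈ 45.9 mm.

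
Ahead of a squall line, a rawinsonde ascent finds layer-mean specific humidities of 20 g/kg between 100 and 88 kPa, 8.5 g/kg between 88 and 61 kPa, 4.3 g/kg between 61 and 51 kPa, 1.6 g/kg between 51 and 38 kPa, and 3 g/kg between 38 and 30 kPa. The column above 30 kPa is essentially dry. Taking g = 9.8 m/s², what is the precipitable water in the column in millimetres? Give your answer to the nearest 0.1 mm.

Precipitable water is the column-integrated vapour mass per unit area: PW = (1/g) Σ q̄ Δp, with q in kg/kg and Δp in Pa (1 kg/m² of water = 1 mm).
Layer 100–88 kPa: Δp = 120 hPa = 12000 Pa, q̄ = 0.02 kg/kg → 0.02 × 12000 / 9.8 = 24.49 mm
Layer 88–61 kPa: Δp = 270 hPa = 27000 Pa, q̄ = 0.0085 kg/kg → 0.0085 × 27000 / 9.8 = 23.42 mm
Layer 61–51 kPa: Δp = 100 hPa = 10000 Pa, q̄ = 0.0043 kg/kg → 0.0043 × 10000 / 9.8 = 4.39 mm
Layer 51–38 kPa: Δp = 130 hPa = 13000 Pa, q̄ = 0.0016 kg/kg → 0.0016 × 13000 / 9.8 = 2.12 mm
Layer 38–30 kPa: Δp = 80 hPa = 8000 Pa, q̄ = 0.003 kg/kg → 0.003 × 8000 / 9.8 = 2.45 mm
PW = 24.49 + 23.42 + 4.39 + 2.12 + 2.45 = 56.87 ≈ 56.9 mm.

PW ≈ 56.9 mm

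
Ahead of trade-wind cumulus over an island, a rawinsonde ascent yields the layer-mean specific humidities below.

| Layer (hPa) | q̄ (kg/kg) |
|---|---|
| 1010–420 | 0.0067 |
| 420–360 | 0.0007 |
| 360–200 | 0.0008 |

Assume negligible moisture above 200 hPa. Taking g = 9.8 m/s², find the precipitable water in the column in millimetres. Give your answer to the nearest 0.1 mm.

PW ≈ 42.1 mm

Precipitable water is the column-integrated vapour mass per unit area: PW = (1/g) Σ q̄ Δp, with q in kg/kg and Δp in Pa (1 kg/m² of water = 1 mm).
Layer 1010–420 hPa: Δp = 590 hPa = 59000 Pa, q̄ = 0.0067 kg/kg → 0.0067 × 59000 / 9.8 = 40.34 mm
Layer 420–360 hPa: Δp = 60 hPa = 6000 Pa, q̄ = 0.0007 kg/kg → 0.0007 × 6000 / 9.8 = 0.43 mm
Layer 360–200 hPa: Δp = 160 hPa = 16000 Pa, q̄ = 0.0008 kg/kg → 0.0008 × 16000 / 9.8 = 1.31 mm
PW = 40.34 + 0.43 + 1.31 = 42.08 ≈ 42.1 mm.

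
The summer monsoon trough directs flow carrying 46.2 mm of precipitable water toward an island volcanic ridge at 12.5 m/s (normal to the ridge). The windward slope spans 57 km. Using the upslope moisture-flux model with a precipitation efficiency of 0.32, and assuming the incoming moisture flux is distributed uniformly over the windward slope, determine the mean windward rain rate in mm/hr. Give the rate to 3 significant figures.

Incoming column moisture flux per unit ridge length: F = V × PW = 12.5 × 46.2 = 577.5 mm·m/s.
Spread over the 57 km slope with efficiency ε = 0.32: R = ε·F/W = 0.32 × 577.5 / 57000 m = 3.242e-03 mm/s.
R = 3.242e-03 × 3600 = 11.7 mm/hr.

R ≈ 11.7 mm/hr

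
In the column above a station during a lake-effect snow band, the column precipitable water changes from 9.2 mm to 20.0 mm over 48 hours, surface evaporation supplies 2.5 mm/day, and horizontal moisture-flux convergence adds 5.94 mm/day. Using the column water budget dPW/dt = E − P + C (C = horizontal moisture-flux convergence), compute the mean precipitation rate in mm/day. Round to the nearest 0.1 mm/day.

dPW/dt = (20.0 − 9.2) mm / (48/24 day) = +5.400 mm/day.
P = E + C − dPW/dt = 2.5 + (5.94) − (+5.400) = 3.0 mm/day.

P ≈ 3.0 mm/day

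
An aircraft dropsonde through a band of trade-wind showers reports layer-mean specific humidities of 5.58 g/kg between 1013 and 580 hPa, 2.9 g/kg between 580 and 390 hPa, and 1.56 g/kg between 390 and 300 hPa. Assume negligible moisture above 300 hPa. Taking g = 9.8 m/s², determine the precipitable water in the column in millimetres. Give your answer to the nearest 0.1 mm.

Precipitable water is the column-integrated vapour mass per unit area: PW = (1/g) Σ q̄ Δp, with q in kg/kg and Δp in Pa (1 kg/m² of water = 1 mm).
Layer 1013–580 hPa: Δp = 433 hPa = 43300 Pa, q̄ = 0.00558 kg/kg → 0.00558 × 43300 / 9.8 = 24.65 mm
Layer 580–390 hPa: Δp = 190 hPa = 19000 Pa, q̄ = 0.0029 kg/kg → 0.0029 × 19000 / 9.8 = 5.62 mm
Layer 390–300 hPa: Δp = 90 hPa = 9000 Pa, q̄ = 0.00156 kg/kg → 0.00156 × 9000 / 9.8 = 1.43 mm
PW = 24.65 + 5.62 + 1.43 = 31.70 ≈ 31.7 mm.

PW ≈ 31.7 mm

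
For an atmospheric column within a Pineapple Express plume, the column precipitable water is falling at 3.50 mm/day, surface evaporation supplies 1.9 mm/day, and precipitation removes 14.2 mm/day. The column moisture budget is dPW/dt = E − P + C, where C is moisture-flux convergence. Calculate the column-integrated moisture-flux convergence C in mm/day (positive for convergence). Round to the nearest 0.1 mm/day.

C ≈ 8.8 mm/day

dPW/dt = -3.50 mm/day.
C = dPW/dt − E + P = (-3.50) − 1.9 + 14.2 = 8.8 mm/day.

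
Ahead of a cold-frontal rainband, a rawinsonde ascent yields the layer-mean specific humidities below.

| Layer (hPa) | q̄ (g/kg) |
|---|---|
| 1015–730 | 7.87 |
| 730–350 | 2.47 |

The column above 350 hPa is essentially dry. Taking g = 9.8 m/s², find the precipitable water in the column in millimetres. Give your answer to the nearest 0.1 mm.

PW ≈ 32.5 mm

Precipitable water is the column-integrated vapour mass per unit area: PW = (1/g) Σ q̄ Δp, with q in kg/kg and Δp in Pa (1 kg/m² of water = 1 mm).
Layer 1015–730 hPa: Δp = 285 hPa = 28500 Pa, q̄ = 0.00787 kg/kg → 0.00787 × 28500 / 9.8 = 22.89 mm
Layer 730–350 hPa: Δp = 380 hPa = 38000 Pa, q̄ = 0.00247 kg/kg → 0.00247 × 38000 / 9.8 = 9.58 mm
PW = 22.89 + 9.58 = 32.47 ≈ 32.5 mm.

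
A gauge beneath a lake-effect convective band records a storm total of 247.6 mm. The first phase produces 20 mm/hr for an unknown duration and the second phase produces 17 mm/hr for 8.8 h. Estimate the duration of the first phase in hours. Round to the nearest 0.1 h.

Known phases: 17 × 8.8 = 149.6 mm.
Remaining depth = 247.6 − 149.6 = 98 mm.
Duration = 98 / 20 = 4.9 h.

duration ≈ 4.9 h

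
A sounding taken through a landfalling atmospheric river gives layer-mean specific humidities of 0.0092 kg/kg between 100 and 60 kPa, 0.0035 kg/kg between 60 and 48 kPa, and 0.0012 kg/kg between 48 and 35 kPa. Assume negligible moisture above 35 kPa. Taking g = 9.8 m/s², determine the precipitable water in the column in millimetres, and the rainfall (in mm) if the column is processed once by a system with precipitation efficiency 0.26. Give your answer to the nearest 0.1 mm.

PW ≈ 43.4 mm; rainfall ≈ 11.3 mm

Precipitable water is the column-integrated vapour mass per unit area: PW = (1/g) Σ q̄ Δp, with q in kg/kg and Δp in Pa (1 kg/m² of water = 1 mm).
Layer 100–60 kPa: Δp = 400 hPa = 40000 Pa, q̄ = 0.0092 kg/kg → 0.0092 × 40000 / 9.8 = 37.55 mm
Layer 60–48 kPa: Δp = 120 hPa = 12000 Pa, q̄ = 0.0035 kg/kg → 0.0035 × 12000 / 9.8 = 4.29 mm
Layer 48–35 kPa: Δp = 130 hPa = 13000 Pa, q̄ = 0.0012 kg/kg → 0.0012 × 13000 / 9.8 = 1.59 mm
PW = 37.55 + 4.29 + 1.59 = 43.43 ≈ 43.4 mm.
Rainfall = ε × PW = 0.26 × 43.4 = 11.3 mm.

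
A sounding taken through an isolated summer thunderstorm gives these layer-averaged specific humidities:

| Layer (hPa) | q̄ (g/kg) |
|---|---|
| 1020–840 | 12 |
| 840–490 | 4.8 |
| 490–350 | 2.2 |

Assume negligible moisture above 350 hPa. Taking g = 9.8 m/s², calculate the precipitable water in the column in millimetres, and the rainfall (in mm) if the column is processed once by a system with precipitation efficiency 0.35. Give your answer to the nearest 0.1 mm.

PW ≈ 42.3 mm; rainfall ≈ 14.8 mm

Precipitable water is the column-integrated vapour mass per unit area: PW = (1/g) Σ q̄ Δp, with q in kg/kg and Δp in Pa (1 kg/m² of water = 1 mm).
Layer 1020–840 hPa: Δp = 180 hPa = 18000 Pa, q̄ = 0.012 kg/kg → 0.012 × 18000 / 9.8 = 22.04 mm
Layer 840–490 hPa: Δp = 350 hPa = 35000 Pa, q̄ = 0.0048 kg/kg → 0.0048 × 35000 / 9.8 = 17.14 mm
Layer 490–350 hPa: Δp = 140 hPa = 14000 Pa, q̄ = 0.0022 kg/kg → 0.0022 × 14000 / 9.8 = 3.14 mm
PW = 22.04 + 17.14 + 3.14 = 42.32 ≈ 42.3 mm.
Rainfall = ε × PW = 0.35 × 42.3 = 14.8 mm.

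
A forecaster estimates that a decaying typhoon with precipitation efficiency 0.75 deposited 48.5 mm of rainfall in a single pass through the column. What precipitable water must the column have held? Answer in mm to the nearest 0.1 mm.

PW = rainfall / ε = 48.5 / 0.75 = 64.7 mm.

PW ≈ 64.7 mm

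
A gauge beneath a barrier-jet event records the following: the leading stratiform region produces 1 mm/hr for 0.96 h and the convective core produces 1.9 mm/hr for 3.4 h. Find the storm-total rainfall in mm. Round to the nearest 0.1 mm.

total ≈ 7.4 mm

Total = Σ Rᵢ Δtᵢ = 1 × 0.96 + 1.9 × 3.4
      = 0.96 + 6.46 = 7.4 mm.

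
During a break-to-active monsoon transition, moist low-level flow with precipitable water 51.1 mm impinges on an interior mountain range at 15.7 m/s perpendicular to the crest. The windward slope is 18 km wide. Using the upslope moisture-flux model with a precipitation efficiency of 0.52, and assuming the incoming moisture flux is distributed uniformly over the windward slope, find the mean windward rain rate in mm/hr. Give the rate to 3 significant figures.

R ≈ 83.4 mm/hr

Incoming column moisture flux per unit ridge length: F = V × PW = 15.7 × 51.1 = 802.27 mm·m/s.
Spread over the 18 km slope with efficiency ε = 0.52: R = ε·F/W = 0.52 × 802.27 / 18000 m = 2.318e-02 mm/s.
R = 2.318e-02 × 3600 = 83.4 mm/hr.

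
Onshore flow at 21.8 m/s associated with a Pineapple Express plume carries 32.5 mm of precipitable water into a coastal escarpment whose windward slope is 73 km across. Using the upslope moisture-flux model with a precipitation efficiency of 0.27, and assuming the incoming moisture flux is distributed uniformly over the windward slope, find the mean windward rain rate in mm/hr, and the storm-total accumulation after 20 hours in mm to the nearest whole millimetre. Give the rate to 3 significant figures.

Incoming column moisture flux per unit ridge length: F = V × PW = 21.8 × 32.5 = 708.5 mm·m/s.
Spread over the 73 km slope with efficiency ε = 0.27: R = ε·F/W = 0.27 × 708.5 / 73000 m = 2.620e-03 mm/s.
R = 2.620e-03 × 3600 = 9.43 mm/hr.
Over 20 h: total = 9.43 × 20 = 188.6 ≈ 189 mm.

R ≈ 9.43 mm/hr; total ≈ 189 mm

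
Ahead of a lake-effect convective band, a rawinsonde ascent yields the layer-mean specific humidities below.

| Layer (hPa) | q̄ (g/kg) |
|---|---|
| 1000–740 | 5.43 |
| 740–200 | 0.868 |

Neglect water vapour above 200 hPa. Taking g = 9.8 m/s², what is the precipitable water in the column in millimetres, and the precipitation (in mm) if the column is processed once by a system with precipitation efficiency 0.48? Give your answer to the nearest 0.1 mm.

PW ≈ 19.2 mm; precipitation ≈ 9.2 mm

Precipitable water is the column-integrated vapour mass per unit area: PW = (1/g) Σ q̄ Δp, with q in kg/kg and Δp in Pa (1 kg/m² of water = 1 mm).
Layer 1000–740 hPa: Δp = 260 hPa = 26000 Pa, q̄ = 0.00543 kg/kg → 0.00543 × 26000 / 9.8 = 14.41 mm
Layer 740–200 hPa: Δp = 540 hPa = 54000 Pa, q̄ = 0.000868 kg/kg → 0.000868 × 54000 / 9.8 = 4.78 mm
PW = 14.41 + 4.78 = 19.19 ≈ 19.2 mm.
Precipitation = ε × PW = 0.48 × 19.2 = 9.2 mm.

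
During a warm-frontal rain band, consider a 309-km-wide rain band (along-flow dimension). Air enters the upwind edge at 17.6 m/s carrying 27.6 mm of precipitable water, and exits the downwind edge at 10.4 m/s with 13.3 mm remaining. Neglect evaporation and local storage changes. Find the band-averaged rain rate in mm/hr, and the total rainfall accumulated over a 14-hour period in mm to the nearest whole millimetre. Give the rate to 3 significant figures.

Column moisture flux per unit crosswind length is F = V × PW.
Inflow: F_in = 17.6 × 27.6 = 485.76 mm·m/s
Outflow: F_out = 10.4 × 13.3 = 138.32 mm·m/s
Steady-state rate R = (F_in − F_out)/L = (485.76 − 138.32) / 309000 m = 1.124e-03 mm/s.
R = 1.124e-03 × 3600 = 4.05 mm/hr.
Over 14 h: total = 4.05 × 14 = 56.7 ≈ 57 mm.

R ≈ 4.05 mm/hr; total ≈ 57 mm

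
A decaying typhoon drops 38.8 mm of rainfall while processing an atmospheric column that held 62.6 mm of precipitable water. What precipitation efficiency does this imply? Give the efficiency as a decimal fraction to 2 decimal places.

ε ≈ 0.62

ε = rainfall / PW = 38.8 / 62.6 = 0.62.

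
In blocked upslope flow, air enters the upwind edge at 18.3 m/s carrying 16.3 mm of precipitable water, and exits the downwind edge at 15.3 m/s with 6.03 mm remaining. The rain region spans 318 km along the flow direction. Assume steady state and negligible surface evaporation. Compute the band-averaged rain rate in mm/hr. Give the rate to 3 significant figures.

Column moisture flux per unit crosswind length is F = V × PW.
Inflow: F_in = 18.3 × 16.3 = 298.29 mm·m/s
Outflow: F_out = 15.3 × 6.03 = 92.259 mm·m/s
Steady-state rate R = (F_in − F_out)/L = (298.29 − 92.259) / 318000 m = 6.479e-04 mm/s.
R = 6.479e-04 × 3600 = 2.33 mm/hr.

R ≈ 2.33 mm/hr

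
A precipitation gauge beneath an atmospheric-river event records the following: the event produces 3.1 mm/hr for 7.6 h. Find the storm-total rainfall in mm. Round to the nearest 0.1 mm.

total ≈ 23.6 mm

Total = Σ Rᵢ Δtᵢ = 3.1 × 7.6
      = 23.56 = 23.6 mm.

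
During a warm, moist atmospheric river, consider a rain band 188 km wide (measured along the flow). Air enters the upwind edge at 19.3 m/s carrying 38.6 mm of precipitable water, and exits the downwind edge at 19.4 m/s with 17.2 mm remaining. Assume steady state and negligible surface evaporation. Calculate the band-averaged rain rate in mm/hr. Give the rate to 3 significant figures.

R ≈ 7.88 mm/hr

Column moisture flux per unit crosswind length is F = V × PW.
Inflow: F_in = 19.3 × 38.6 = 744.98 mm·m/s
Outflow: F_out = 19.4 × 17.2 = 333.68 mm·m/s
Steady-state rate R = (F_in − F_out)/L = (744.98 − 333.68) / 188000 m = 2.188e-03 mm/s.
R = 2.188e-03 × 3600 = 7.88 mm/hr.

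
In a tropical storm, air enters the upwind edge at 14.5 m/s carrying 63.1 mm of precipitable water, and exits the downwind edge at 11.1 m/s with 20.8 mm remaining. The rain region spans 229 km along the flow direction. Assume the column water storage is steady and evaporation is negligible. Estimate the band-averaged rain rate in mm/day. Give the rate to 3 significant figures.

R ≈ 258 mm/day

Column moisture flux per unit crosswind length is F = V × PW.
Inflow: F_in = 14.5 × 63.1 = 914.95 mm·m/s
Outflow: F_out = 11.1 × 20.8 = 230.88 mm·m/s
Steady-state rate R = (F_in − F_out)/L = (914.95 − 230.88) / 229000 m = 2.987e-03 mm/s.
R = 2.987e-03 × 3600 × 24 = 258 mm/day.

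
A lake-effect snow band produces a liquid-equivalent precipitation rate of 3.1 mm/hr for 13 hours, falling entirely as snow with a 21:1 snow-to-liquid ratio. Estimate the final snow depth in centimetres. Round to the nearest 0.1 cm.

snow depth ≈ 84.6 cm

Liquid-equivalent depth = 3.1 × 13 = 40.3 mm.
Snow depth = 40.3 mm × 21 = 846.3 mm = 84.6 cm.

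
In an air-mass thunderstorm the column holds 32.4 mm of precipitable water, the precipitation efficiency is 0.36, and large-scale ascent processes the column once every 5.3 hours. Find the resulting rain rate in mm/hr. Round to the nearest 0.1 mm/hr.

Each overturning extracts ε × PW = 0.36 × 32.4 = 11.664 mm.
Rate = ε·PW / τ = 11.664 / 5.3 h = 2.2 mm/hr.

R ≈ 2.2 mm/hr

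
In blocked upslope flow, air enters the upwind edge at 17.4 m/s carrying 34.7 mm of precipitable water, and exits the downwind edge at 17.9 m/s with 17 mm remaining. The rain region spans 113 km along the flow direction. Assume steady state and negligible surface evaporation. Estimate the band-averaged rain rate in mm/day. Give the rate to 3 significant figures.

R ≈ 229 mm/day

Column moisture flux per unit crosswind length is F = V × PW.
Inflow: F_in = 17.4 × 34.7 = 603.78 mm·m/s
Outflow: F_out = 17.9 × 17 = 304.3 mm·m/s
Steady-state rate R = (F_in − F_out)/L = (603.78 − 304.3) / 113000 m = 2.650e-03 mm/s.
R = 2.650e-03 × 3600 × 24 = 229 mm/day.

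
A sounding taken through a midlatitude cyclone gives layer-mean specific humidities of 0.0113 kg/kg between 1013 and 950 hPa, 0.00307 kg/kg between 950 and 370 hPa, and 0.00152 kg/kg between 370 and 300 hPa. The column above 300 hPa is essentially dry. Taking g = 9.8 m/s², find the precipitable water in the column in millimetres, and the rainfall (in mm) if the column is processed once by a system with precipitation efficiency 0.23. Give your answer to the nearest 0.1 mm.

Precipitable water is the column-integrated vapour mass per unit area: PW = (1/g) Σ q̄ Δp, with q in kg/kg and Δp in Pa (1 kg/m² of water = 1 mm).
Layer 1013–950 hPa: Δp = 63 hPa = 6300 Pa, q̄ = 0.0113 kg/kg → 0.0113 × 6300 / 9.8 = 7.26 mm
Layer 950–370 hPa: Δp = 580 hPa = 58000 Pa, q̄ = 0.00307 kg/kg → 0.00307 × 58000 / 9.8 = 18.17 mm
Layer 370–300 hPa: Δp = 70 hPa = 7000 Pa, q̄ = 0.00152 kg/kg → 0.00152 × 7000 / 9.8 = 1.09 mm
PW = 7.26 + 18.17 + 1.09 = 26.52 ≈ 26.5 mm.
Rainfall = ε × PW = 0.23 × 26.5 = 6.1 mm.

PW ≈ 26.5 mm; rainfall ≈ 6.1 mm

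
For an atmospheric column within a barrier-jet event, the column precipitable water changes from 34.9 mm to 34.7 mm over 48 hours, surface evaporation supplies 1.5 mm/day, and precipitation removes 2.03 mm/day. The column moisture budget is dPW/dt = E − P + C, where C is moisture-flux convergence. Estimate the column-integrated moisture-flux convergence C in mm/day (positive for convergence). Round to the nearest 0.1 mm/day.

dPW/dt = (34.7 − 34.9) mm / (48/24 day) = -0.100 mm/day.
C = dPW/dt − E + P = (-0.100) − 1.5 + 2.03 = 0.4 mm/day.

C ≈ 0.4 mm/day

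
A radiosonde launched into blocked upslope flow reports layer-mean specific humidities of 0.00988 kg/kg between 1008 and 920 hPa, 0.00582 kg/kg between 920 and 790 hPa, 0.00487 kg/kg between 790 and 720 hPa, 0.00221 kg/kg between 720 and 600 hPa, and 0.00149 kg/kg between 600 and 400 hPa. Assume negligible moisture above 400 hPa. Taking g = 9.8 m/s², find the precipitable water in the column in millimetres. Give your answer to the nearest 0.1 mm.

Precipitable water is the column-integrated vapour mass per unit area: PW = (1/g) Σ q̄ Δp, with q in kg/kg and Δp in Pa (1 kg/m² of water = 1 mm).
Layer 1008–920 hPa: Δp = 88 hPa = 8800 Pa, q̄ = 0.00988 kg/kg → 0.00988 × 8800 / 9.8 = 8.87 mm
Layer 920–790 hPa: Δp = 130 hPa = 13000 Pa, q̄ = 0.00582 kg/kg → 0.00582 × 13000 / 9.8 = 7.72 mm
Layer 790–720 hPa: Δp = 70 hPa = 7000 Pa, q̄ = 0.00487 kg/kg → 0.00487 × 7000 / 9.8 = 3.48 mm
Layer 720–600 hPa: Δp = 120 hPa = 12000 Pa, q̄ = 0.00221 kg/kg → 0.00221 × 12000 / 9.8 = 2.71 mm
Layer 600–400 hPa: Δp = 200 hPa = 20000 Pa, q̄ = 0.00149 kg/kg → 0.00149 × 20000 / 9.8 = 3.04 mm
PW = 8.87 + 7.72 + 3.48 + 2.71 + 3.04 = 25.82 ≈ 25.8 mm.

PW ≈ 25.8 mm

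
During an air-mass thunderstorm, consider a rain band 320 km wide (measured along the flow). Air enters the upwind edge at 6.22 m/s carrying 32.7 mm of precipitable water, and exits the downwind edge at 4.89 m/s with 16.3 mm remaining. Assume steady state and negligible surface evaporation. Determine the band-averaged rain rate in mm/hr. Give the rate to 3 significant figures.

R ≈ 1.39 mm/hr

Column moisture flux per unit crosswind length is F = V × PW.
Inflow: F_in = 6.22 × 32.7 = 203.394 mm·m/s
Outflow: F_out = 4.89 × 16.3 = 79.707 mm·m/s
Steady-state rate R = (F_in − F_out)/L = (203.394 − 79.707) / 320000 m = 3.865e-04 mm/s.
R = 3.865e-04 × 3600 = 1.39 mm/hr.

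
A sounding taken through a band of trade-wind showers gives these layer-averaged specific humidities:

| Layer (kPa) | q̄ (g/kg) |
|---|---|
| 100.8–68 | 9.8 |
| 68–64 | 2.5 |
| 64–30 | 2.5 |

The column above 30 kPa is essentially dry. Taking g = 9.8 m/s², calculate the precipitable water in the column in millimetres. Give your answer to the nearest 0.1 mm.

Precipitable water is the column-integrated vapour mass per unit area: PW = (1/g) Σ q̄ Δp, with q in kg/kg and Δp in Pa (1 kg/m² of water = 1 mm).
Layer 100.8–68 kPa: Δp = 328 hPa = 32800 Pa, q̄ = 0.0098 kg/kg → 0.0098 × 32800 / 9.8 = 32.80 mm
Layer 68–64 kPa: Δp = 40 hPa = 4000 Pa, q̄ = 0.0025 kg/kg → 0.0025 × 4000 / 9.8 = 1.02 mm
Layer 64–30 kPa: Δp = 340 hPa = 34000 Pa, q̄ = 0.0025 kg/kg → 0.0025 × 34000 / 9.8 = 8.67 mm
PW = 32.80 + 1.02 + 8.67 = 42.49 ≈ 42.5 mm.

PW ≈ 42.5 mm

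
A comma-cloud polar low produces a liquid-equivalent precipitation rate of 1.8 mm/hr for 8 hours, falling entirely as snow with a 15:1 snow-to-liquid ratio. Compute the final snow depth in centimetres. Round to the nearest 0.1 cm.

snow depth ≈ 21.6 cm

Liquid-equivalent depth = 1.8 × 8 = 14.4 mm.
Snow depth = 14.4 mm × 15 = 216 mm = 21.6 cm.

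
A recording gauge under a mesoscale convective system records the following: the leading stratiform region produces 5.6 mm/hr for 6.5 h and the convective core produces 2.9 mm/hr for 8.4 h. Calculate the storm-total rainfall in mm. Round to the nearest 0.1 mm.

total ≈ 60.8 mm

Total = Σ Rᵢ Δtᵢ = 5.6 × 6.5 + 2.9 × 8.4
      = 36.4 + 24.36 = 60.8 mm.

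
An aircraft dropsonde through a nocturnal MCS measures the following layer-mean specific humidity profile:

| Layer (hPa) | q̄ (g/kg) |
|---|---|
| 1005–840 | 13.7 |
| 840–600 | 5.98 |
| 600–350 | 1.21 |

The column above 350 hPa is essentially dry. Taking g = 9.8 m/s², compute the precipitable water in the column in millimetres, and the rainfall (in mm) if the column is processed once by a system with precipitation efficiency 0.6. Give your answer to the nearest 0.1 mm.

Precipitable water is the column-integrated vapour mass per unit area: PW = (1/g) Σ q̄ Δp, with q in kg/kg and Δp in Pa (1 kg/m² of water = 1 mm).
Layer 1005–840 hPa: Δp = 165 hPa = 16500 Pa, q̄ = 0.0137 kg/kg → 0.0137 × 16500 / 9.8 = 23.07 mm
Layer 840–600 hPa: Δp = 240 hPa = 24000 Pa, q̄ = 0.00598 kg/kg → 0.00598 × 24000 / 9.8 = 14.64 mm
Layer 600–350 hPa: Δp = 250 hPa = 25000 Pa, q̄ = 0.00121 kg/kg → 0.00121 × 25000 / 9.8 = 3.09 mm
PW = 23.07 + 14.64 + 3.09 = 40.80 ≈ 40.8 mm.
Rainfall = ε × PW = 0.6 × 40.8 = 24.5 mm.

PW ≈ 40.8 mm; rainfall ≈ 24.5 mm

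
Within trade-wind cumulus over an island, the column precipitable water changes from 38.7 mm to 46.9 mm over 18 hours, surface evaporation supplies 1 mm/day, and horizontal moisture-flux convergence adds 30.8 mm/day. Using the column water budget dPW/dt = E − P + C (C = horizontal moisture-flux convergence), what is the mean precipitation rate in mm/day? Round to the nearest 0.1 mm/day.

dPW/dt = (46.9 − 38.7) mm / (18/24 day) = +10.933 mm/day.
P = E + C − dPW/dt = 1 + (30.8) − (+10.933) = 20.9 mm/day.

P ≈ 20.9 mm/day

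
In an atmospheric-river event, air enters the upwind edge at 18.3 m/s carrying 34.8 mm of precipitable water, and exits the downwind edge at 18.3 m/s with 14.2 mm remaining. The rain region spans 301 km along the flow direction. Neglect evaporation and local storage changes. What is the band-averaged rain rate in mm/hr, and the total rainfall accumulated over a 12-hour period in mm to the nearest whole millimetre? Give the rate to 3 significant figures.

R ≈ 4.51 mm/hr; total ≈ 54 mm

Column moisture flux per unit crosswind length is F = V × PW.
Inflow: F_in = 18.3 × 34.8 = 636.84 mm·m/s
Outflow: F_out = 18.3 × 14.2 = 259.86 mm·m/s
Steady-state rate R = (F_in − F_out)/L = (636.84 − 259.86) / 301000 m = 1.252e-03 mm/s.
R = 1.252e-03 × 3600 = 4.51 mm/hr.
Over 12 h: total = 4.51 × 12 = 54.12 ≈ 54 mm.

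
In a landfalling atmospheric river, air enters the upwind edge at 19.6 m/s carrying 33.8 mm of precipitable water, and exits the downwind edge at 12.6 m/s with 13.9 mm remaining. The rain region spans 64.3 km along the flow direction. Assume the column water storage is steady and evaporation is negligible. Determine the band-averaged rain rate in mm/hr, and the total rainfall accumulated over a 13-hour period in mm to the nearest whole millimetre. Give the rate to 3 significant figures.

Column moisture flux per unit crosswind length is F = V × PW.
Inflow: F_in = 19.6 × 33.8 = 662.48 mm·m/s
Outflow: F_out = 12.6 × 13.9 = 175.14 mm·m/s
Steady-state rate R = (F_in − F_out)/L = (662.48 − 175.14) / 64300 m = 7.579e-03 mm/s.
R = 7.579e-03 × 3600 = 27.3 mm/hr.
Over 13 h: total = 27.3 × 13 = 354.9 ≈ 355 mm.

R ≈ 27.3 mm/hr; total ≈ 355 mm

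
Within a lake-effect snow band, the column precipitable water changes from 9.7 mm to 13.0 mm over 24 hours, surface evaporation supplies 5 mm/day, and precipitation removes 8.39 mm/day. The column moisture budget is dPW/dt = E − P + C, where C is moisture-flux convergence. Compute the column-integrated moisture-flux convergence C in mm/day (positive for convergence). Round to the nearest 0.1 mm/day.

dPW/dt = (13.0 − 9.7) mm / (24/24 day) = +3.300 mm/day.
C = dPW/dt − E + P = (+3.300) − 5 + 8.39 = 6.7 mm/day.

C ≈ 6.7 mm/day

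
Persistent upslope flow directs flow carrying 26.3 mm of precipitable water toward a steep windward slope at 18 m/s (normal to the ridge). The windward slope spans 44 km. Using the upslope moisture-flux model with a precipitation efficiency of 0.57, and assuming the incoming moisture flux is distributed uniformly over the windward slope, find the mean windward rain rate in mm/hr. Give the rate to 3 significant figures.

R ≈ 22.1 mm/hr

Incoming column moisture flux per unit ridge length: F = V × PW = 18 × 26.3 = 473.4 mm·m/s.
Spread over the 44 km slope with efficiency ε = 0.57: R = ε·F/W = 0.57 × 473.4 / 44000 m = 6.133e-03 mm/s.
R = 6.133e-03 × 3600 = 22.1 mm/hr.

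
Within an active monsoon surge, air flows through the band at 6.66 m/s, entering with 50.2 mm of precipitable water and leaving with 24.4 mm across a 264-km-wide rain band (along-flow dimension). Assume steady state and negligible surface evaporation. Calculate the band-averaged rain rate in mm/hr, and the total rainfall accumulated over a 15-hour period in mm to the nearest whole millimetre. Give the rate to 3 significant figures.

Column moisture flux per unit crosswind length is F = V × PW.
Inflow: F_in = 6.66 × 50.2 = 334.332 mm·m/s
Outflow: F_out = 6.66 × 24.4 = 162.504 mm·m/s
Steady-state rate R = (F_in − F_out)/L = (334.332 − 162.504) / 264000 m = 6.509e-04 mm/s.
R = 6.509e-04 × 3600 = 2.34 mm/hr.
Over 15 h: total = 2.34 × 15 = 35.1 ≈ 35 mm.

R ≈ 2.34 mm/hr; total ≈ 35 mm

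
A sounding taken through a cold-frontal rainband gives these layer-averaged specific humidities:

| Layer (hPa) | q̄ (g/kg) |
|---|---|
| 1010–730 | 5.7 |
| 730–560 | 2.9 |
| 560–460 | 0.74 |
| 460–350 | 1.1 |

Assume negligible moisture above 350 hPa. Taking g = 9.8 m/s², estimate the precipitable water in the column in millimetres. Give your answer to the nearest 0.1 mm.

PW ≈ 23.3 mm

Precipitable water is the column-integrated vapour mass per unit area: PW = (1/g) Σ q̄ Δp, with q in kg/kg and Δp in Pa (1 kg/m² of water = 1 mm).
Layer 1010–730 hPa: Δp = 280 hPa = 28000 Pa, q̄ = 0.0057 kg/kg → 0.0057 × 28000 / 9.8 = 16.29 mm
Layer 730–560 hPa: Δp = 170 hPa = 17000 Pa, q̄ = 0.0029 kg/kg → 0.0029 × 17000 / 9.8 = 5.03 mm
Layer 560–460 hPa: Δp = 100 hPa = 10000 Pa, q̄ = 0.00074 kg/kg → 0.00074 × 10000 / 9.8 = 0.76 mm
Layer 460–350 hPa: Δp = 110 hPa = 11000 Pa, q̄ = 0.0011 kg/kg → 0.0011 × 11000 / 9.8 = 1.23 mm
PW = 16.29 + 5.03 + 0.76 + 1.23 = 23.31 ≈ 23.3 mm.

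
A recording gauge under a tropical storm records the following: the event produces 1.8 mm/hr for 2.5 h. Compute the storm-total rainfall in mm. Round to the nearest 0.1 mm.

Total = Σ Rᵢ Δtᵢ = 1.8 × 2.5
      = 4.5 = 4.5 mm.

total ≈ 4.5 mm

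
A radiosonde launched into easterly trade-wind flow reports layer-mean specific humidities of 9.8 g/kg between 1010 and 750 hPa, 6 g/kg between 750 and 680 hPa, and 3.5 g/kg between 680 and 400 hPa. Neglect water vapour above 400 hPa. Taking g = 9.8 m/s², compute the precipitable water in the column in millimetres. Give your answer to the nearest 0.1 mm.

PW ≈ 40.3 mm

Precipitable water is the column-integrated vapour mass per unit area: PW = (1/g) Σ q̄ Δp, with q in kg/kg and Δp in Pa (1 kg/m² of water = 1 mm).
Layer 1010–750 hPa: Δp = 260 hPa = 26000 Pa, q̄ = 0.0098 kg/kg → 0.0098 × 26000 / 9.8 = 26.00 mm
Layer 750–680 hPa: Δp = 70 hPa = 7000 Pa, q̄ = 0.006 kg/kg → 0.006 × 7000 / 9.8 = 4.29 mm
Layer 680–400 hPa: Δp = 280 hPa = 28000 Pa, q̄ = 0.0035 kg/kg → 0.0035 × 28000 / 9.8 = 10.00 mm
PW = 26.00 + 4.29 + 10.00 = 40.29 ≈ 40.3 mm.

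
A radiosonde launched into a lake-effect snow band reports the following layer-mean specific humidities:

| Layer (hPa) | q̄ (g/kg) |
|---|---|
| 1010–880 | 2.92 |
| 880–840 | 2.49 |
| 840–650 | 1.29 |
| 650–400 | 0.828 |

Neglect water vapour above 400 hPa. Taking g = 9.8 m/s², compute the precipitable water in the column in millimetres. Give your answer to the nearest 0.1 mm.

PW ≈ 9.5 mm

Precipitable water is the column-integrated vapour mass per unit area: PW = (1/g) Σ q̄ Δp, with q in kg/kg and Δp in Pa (1 kg/m² of water = 1 mm).
Layer 1010–880 hPa: Δp = 130 hPa = 13000 Pa, q̄ = 0.00292 kg/kg → 0.00292 × 13000 / 9.8 = 3.87 mm
Layer 880–840 hPa: Δp = 40 hPa = 4000 Pa, q̄ = 0.00249 kg/kg → 0.00249 × 4000 / 9.8 = 1.02 mm
Layer 840–650 hPa: Δp = 190 hPa = 19000 Pa, q̄ = 0.00129 kg/kg → 0.00129 × 19000 / 9.8 = 2.50 mm
Layer 650–400 hPa: Δp = 250 hPa = 25000 Pa, q̄ = 0.000828 kg/kg → 0.000828 × 25000 / 9.8 = 2.11 mm
PW = 3.87 + 1.02 + 2.50 + 2.11 = 9.50 ≈ 9.5 mm.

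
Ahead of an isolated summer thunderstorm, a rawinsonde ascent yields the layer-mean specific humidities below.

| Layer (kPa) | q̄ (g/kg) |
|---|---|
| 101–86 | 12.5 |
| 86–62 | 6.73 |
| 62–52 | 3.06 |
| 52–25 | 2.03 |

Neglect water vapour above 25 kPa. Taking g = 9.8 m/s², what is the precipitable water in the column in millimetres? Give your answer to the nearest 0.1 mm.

PW ≈ 44.3 mm

Precipitable water is the column-integrated vapour mass per unit area: PW = (1/g) Σ q̄ Δp, with q in kg/kg and Δp in Pa (1 kg/m² of water = 1 mm).
Layer 101–86 kPa: Δp = 150 hPa = 15000 Pa, q̄ = 0.0125 kg/kg → 0.0125 × 15000 / 9.8 = 19.13 mm
Layer 86–62 kPa: Δp = 240 hPa = 24000 Pa, q̄ = 0.00673 kg/kg → 0.00673 × 24000 / 9.8 = 16.48 mm
Layer 62–52 kPa: Δp = 100 hPa = 10000 Pa, q̄ = 0.00306 kg/kg → 0.00306 × 10000 / 9.8 = 3.12 mm
Layer 52–25 kPa: Δp = 270 hPa = 27000 Pa, q̄ = 0.00203 kg/kg → 0.00203 × 27000 / 9.8 = 5.59 mm
PW = 19.13 + 16.48 + 3.12 + 5.59 = 44.32 ≈ 44.3 mm.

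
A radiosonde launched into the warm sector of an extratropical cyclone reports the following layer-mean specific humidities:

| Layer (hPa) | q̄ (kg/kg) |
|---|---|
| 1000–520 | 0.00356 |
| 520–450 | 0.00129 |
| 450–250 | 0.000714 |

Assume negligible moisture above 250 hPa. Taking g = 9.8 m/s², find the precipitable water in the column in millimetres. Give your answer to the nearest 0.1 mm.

Precipitable water is the column-integrated vapour mass per unit area: PW = (1/g) Σ q̄ Δp, with q in kg/kg and Δp in Pa (1 kg/m² of water = 1 mm).
Layer 1000–520 hPa: Δp = 480 hPa = 48000 Pa, q̄ = 0.00356 kg/kg → 0.00356 × 48000 / 9.8 = 17.44 mm
Layer 520–450 hPa: Δp = 70 hPa = 7000 Pa, q̄ = 0.00129 kg/kg → 0.00129 × 7000 / 9.8 = 0.92 mm
Layer 450–250 hPa: Δp = 200 hPa = 20000 Pa, q̄ = 0.000714 kg/kg → 0.000714 × 20000 / 9.8 = 1.46 mm
PW = 17.44 + 0.92 + 1.46 = 19.82 ≈ 19.8 mm.

PW ≈ 19.8 mm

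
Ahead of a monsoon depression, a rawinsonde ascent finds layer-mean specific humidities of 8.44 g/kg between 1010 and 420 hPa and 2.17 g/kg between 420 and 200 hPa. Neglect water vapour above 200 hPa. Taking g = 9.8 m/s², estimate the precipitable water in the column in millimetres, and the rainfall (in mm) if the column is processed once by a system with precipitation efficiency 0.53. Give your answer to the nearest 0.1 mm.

PW ≈ 55.7 mm; rainfall ≈ 29.5 mm

Precipitable water is the column-integrated vapour mass per unit area: PW = (1/g) Σ q̄ Δp, with q in kg/kg and Δp in Pa (1 kg/m² of water = 1 mm).
Layer 1010–420 hPa: Δp = 590 hPa = 59000 Pa, q̄ = 0.00844 kg/kg → 0.00844 × 59000 / 9.8 = 50.81 mm
Layer 420–200 hPa: Δp = 220 hPa = 22000 Pa, q̄ = 0.00217 kg/kg → 0.00217 × 22000 / 9.8 = 4.87 mm
PW = 50.81 + 4.87 = 55.68 ≈ 55.7 mm.
Rainfall = ε × PW = 0.53 × 55.7 = 29.5 mm.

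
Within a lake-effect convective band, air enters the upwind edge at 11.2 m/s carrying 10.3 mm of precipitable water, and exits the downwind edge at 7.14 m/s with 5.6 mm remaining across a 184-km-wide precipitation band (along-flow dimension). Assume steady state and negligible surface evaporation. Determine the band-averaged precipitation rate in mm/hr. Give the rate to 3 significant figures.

R ≈ 1.47 mm/hr

Column moisture flux per unit crosswind length is F = V × PW.
Inflow: F_in = 11.2 × 10.3 = 115.36 mm·m/s
Outflow: F_out = 7.14 × 5.6 = 39.984 mm·m/s
Steady-state rate R = (F_in − F_out)/L = (115.36 − 39.984) / 184000 m = 4.097e-04 mm/s.
R = 4.097e-04 × 3600 = 1.47 mm/hr.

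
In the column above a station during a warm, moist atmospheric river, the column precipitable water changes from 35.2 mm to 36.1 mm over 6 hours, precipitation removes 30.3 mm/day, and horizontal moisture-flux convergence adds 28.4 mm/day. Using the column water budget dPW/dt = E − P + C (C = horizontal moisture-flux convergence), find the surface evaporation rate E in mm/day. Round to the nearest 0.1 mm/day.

dPW/dt = (36.1 − 35.2) mm / (6/24 day) = +3.600 mm/day.
E = dPW/dt + P − C = (+3.600) + 30.3 − (28.4) = 5.5 mm/day.

E ≈ 5.5 mm/day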